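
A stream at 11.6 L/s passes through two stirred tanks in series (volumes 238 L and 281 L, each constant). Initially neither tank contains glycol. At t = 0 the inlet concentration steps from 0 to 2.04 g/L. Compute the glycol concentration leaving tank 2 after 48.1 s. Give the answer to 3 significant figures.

Time constants: τᵢ = Vᵢ/Q for each well-mixed tank.
τ₁ = 238/11.6 = 20.517 s; τ₂ = 281/11.6 = 24.224 s.
Tank 1: C₁ = C_in(1 − e^(−t/τ₁)). Tank 2 (τ₁ ≠ τ₂): C₂ = C_in[1 − (τ₁ e^(−t/τ₁) − τ₂ e^(−t/τ₂))/(τ₁ − τ₂)].
At t = 48.1: e^(−t/τ₁) = 0.095908, e^(−t/τ₂) = 0.13730.
C₂ = 2.04·[1 − (20.517·0.095908 − 24.224·0.13730)/(-3.7069)] = 2.04·0.63363 = 1.2926 g/L.

1.29 g/L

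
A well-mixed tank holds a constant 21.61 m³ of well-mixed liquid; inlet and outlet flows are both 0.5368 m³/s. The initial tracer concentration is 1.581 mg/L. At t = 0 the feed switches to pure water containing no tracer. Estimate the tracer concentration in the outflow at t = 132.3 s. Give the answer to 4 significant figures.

Transient balance on the dissolved component: V dC/dt = Q(C_in − C).
Rewrite as dC/dt + C/τ = C_in/τ, τ = V/Q = 40.2571 s.
Solution: C(t) = C_in + (C₀ − C_in) e^(−t/τ).
C(132.3) = 0 + (1.581 − 0)·e^(−132.3/40.2571) = 0 + (1.58100)·0.0373890 = 0.0591120 mg/L.

0.05911 mg/L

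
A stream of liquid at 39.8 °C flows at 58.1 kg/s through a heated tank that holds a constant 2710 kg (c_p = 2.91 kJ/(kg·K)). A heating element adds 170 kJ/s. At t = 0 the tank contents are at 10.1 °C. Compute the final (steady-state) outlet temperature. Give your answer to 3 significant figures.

40.8 °C

First-law balance (no shaft work): M c_p dT/dt = ṁ c_p (T_in − T) + 170.
At steady state dT/dt = 0 ⇒ T_ss = T_in + Q̇/(ṁ c_p) = 39.8 + 170/(58.1·2.91) = 40.805 °C.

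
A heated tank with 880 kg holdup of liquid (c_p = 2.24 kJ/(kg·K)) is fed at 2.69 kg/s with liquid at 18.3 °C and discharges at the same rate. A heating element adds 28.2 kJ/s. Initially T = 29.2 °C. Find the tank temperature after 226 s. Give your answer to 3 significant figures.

26.1 °C

M c_p dT/dt = ṁ c_p (T_in − T) + Q̇.
Rearrange: dT/dt = (T_ss − T)/τ with τ = M/ṁ = 327.14 s and T_ss = T_in + Q̇/(ṁ c_p) = 22.980 °C.
Integrating: T(t) = T_ss + (T₀ − T_ss) e^(−t/τ).
T(226) = 22.980 + (6.2200)·e^(−226/327.14) = 22.980 + (6.2200)·0.50115 = 26.097 °C.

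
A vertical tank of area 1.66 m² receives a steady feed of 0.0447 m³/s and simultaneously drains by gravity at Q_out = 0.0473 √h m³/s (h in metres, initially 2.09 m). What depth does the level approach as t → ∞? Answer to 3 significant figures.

0.893 m

A dh/dt = Q_in − 0.0473 √h. Steady state requires inflow = outflow:
Q_in = 0.0473 √h_ss ⇒ √h_ss = 0.0447/0.0473 = 0.94503.
h_ss = 0.94503² = 0.89308 m. (Since h₀ = 2.09 m > h_ss, the level will fall toward this value.)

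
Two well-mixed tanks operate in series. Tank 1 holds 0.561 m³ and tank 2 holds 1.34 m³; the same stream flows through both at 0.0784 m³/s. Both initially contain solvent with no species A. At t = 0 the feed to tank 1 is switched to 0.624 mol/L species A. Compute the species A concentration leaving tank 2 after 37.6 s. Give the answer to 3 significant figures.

0.507 mol/L

Each tank obeys Vᵢ dCᵢ/dt = Q(Cᵢ₋₁ − Cᵢ), so τᵢ = Vᵢ/Q.
τ₁ = 0.561/0.0784 = 7.1556 s; τ₂ = 1.34/0.0784 = 17.092 s.
Tank 1: C₁ = C_in(1 − e^(−t/τ₁)). Tank 2 (τ₁ ≠ τ₂): C₂ = C_in[1 − (τ₁ e^(−t/τ₁) − τ₂ e^(−t/τ₂))/(τ₁ − τ₂)].
At t = 37.6: e^(−t/τ₁) = 0.0052233, e^(−t/τ₂) = 0.11082.
C₂ = 0.624·[1 − (7.1556·0.0052233 − 17.092·0.11082)/(-9.9362)] = 0.624·0.81314 = 0.50740 mol/L.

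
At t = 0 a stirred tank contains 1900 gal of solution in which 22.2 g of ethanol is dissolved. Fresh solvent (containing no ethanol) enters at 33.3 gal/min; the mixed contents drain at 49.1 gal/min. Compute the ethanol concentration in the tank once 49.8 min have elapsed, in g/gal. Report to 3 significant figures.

Total volume: dV/dt = Q_in − Q_out = -15.800 gal/min, so V(t) = 1900 − 15.800 t and V(49.8) = 1113.2 gal.
No ethanol enters, so dm/dt = −Q_out · (m/V).
Separate: dm/m = −Q_out dt/V(t) ⇒ ln(m/m₀) = −(Q_out/(Q_in−Q_out)) ln(V/V₀).
m = m₀ (V₀/V)^(Q_out/(Q_in−Q_out)) = 22.2 × (1900/1113.2)^(-3.1076) = 4.2148 g.
C = m/V = 4.2148/1113.2 = 0.0037864 g/gal.

0.00379 g/gal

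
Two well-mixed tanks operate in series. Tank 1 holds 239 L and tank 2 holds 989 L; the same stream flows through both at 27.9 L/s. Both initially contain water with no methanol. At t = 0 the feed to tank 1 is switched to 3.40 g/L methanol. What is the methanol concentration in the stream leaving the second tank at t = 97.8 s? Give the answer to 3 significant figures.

Species balance on tank i: dCᵢ/dt = (Cᵢ₋₁ − Cᵢ)/τᵢ with τᵢ = Vᵢ/Q.
τ₁ = 239/27.9 = 8.5663 s; τ₂ = 989/27.9 = 35.448 s.
Solving the cascade with C₁(0)=C₂(0)=0 gives C₂(t) = C_in[1 − (τ₁ e^(−t/τ₁) − τ₂ e^(−t/τ₂))/(τ₁ − τ₂)].
At t = 97.8: e^(−t/τ₁) = 1.1009e-05, e^(−t/τ₂) = 0.063357.
C₂ = 3.40·[1 − (8.5663·1.1009e-05 − 35.448·0.063357)/(-26.882)] = 3.40·0.91646 = 3.1160 g/L.

3.12 g/L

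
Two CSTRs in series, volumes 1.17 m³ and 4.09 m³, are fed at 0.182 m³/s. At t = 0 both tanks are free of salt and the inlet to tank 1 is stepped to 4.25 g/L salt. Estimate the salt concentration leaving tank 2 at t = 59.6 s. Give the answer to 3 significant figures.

Species balance on tank i: dCᵢ/dt = (Cᵢ₋₁ − Cᵢ)/τᵢ with τᵢ = Vᵢ/Q.
τ₁ = 1.17/0.182 = 6.4286 s; τ₂ = 4.09/0.182 = 22.473 s.
Tank 1: C₁ = C_in(1 − e^(−t/τ₁)). Tank 2 (τ₁ ≠ τ₂): C₂ = C_in[1 − (τ₁ e^(−t/τ₁) − τ₂ e^(−t/τ₂))/(τ₁ − τ₂)].
At t = 59.6: e^(−t/τ₁) = 9.4104e-05, e^(−t/τ₂) = 0.070501.
C₂ = 4.25·[1 − (6.4286·9.4104e-05 − 22.473·0.070501)/(-16.044)] = 4.25·0.90129 = 3.8305 g/L.

3.83 g/L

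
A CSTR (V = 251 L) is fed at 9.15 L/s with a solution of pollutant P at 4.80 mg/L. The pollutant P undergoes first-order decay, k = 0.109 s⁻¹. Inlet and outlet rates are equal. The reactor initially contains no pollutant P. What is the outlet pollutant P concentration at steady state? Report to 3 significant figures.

Accumulation = in − out − consumed: V dC/dt = Q C_in − Q C − k V C.
Steady state (dC/dt = 0): C_ss = Q C_in/(Q + kV) = C_in/(1 + kV/Q).
C_ss = 9.15·4.80/(9.15 + 0.109·251) = 43.920/36.509 = 1.2030 mg/L.

1.20 mg/L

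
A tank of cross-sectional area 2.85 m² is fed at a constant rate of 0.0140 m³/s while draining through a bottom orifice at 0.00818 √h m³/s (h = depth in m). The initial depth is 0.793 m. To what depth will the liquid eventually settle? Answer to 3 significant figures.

Level balance: A dh/dt = 0.0140 − 0.00818 √h. Setting dh/dt = 0:
Q_in = 0.00818 √h_ss ⇒ √h_ss = 0.0140/0.00818 = 1.7115.
h_ss = 1.7115² = 2.9292 m. (Since h₀ = 0.793 m < h_ss, the level will rise toward this value.)

2.93 m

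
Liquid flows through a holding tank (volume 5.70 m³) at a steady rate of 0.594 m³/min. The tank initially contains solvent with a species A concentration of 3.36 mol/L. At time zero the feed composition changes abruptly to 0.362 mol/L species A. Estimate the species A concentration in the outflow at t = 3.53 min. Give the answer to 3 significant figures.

2.44 mol/L

Transient balance on the dissolved component: V dC/dt = Q(C_in − C).
Rewrite as dC/dt + C/τ = C_in/τ, τ = V/Q = 9.5960 min.
Solution: C(t) = C_in + (C₀ − C_in) e^(−t/τ).
C(3.53) = 0.362 + (3.36 − 0.362)·e^(−3.53/9.5960) = 0.362 + (2.9980)·0.69221 = 2.4373 mol/L.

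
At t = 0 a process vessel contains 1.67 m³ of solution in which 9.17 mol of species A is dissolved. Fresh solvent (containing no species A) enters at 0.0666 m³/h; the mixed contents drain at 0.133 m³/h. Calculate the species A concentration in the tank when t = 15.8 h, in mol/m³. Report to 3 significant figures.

2.04 mol/m³

Total volume: dV/dt = Q_in − Q_out = -0.066400 m³/h, so V(t) = 1.67 − 0.066400 t and V(15.8) = 0.62088 m³.
Species balance (pure solvent in): dm/dt = −Q_out · m/V(t).
Separate: dm/m = −Q_out dt/V(t) ⇒ ln(m/m₀) = −(Q_out/(Q_in−Q_out)) ln(V/V₀).
m = m₀ (V₀/V)^(Q_out/(Q_in−Q_out)) = 9.17 × (1.67/0.62088)^(-2.0030) = 1.2637 mol.
C = m/V = 1.2637/0.62088 = 2.0354 mol/m³.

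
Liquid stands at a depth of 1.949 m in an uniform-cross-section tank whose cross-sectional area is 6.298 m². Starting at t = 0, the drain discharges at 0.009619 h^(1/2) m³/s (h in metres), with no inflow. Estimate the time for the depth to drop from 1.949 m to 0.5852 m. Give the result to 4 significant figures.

826.4 s

With no inflow, A dh/dt = −0.009619 √h.
Separate and integrate: 2(√h − √h₀) = −(0.009619/A) t.
t = 2A(√h₀ − √h)/0.009619 = 2·6.298·(√1.949 − √0.5852)/0.009619
  = 12.5960 × (1.39607 − 0.764984) / 0.009619 = 826.397 s.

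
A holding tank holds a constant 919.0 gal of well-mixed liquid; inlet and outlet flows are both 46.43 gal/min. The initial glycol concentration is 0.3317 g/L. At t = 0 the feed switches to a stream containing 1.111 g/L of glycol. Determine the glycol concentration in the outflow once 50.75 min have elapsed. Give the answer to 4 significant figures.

1.051 g/L

Accumulation = in − out for the solute gives V dC/dt = Q(C_in − C).
Rewrite as dC/dt + C/τ = C_in/τ, τ = V/Q = 19.7932 min.
C approaches C_in exponentially: C(t) = C_in + (C₀ − C_in) e^(−t/τ).
C(50.75) = 1.111 + (0.3317 − 1.111)·e^(−50.75/19.7932) = 1.111 + (-0.779300)·0.0769956 = 1.05100 g/L.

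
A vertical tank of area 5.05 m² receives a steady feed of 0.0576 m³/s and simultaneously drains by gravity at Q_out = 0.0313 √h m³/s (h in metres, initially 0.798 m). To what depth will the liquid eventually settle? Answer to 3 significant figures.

3.39 m

A dh/dt = Q_in − 0.0313 √h. Steady state requires inflow = outflow:
Q_in = 0.0313 √h_ss ⇒ √h_ss = 0.0576/0.0313 = 1.8403.
h_ss = 1.8403² = 3.3865 m. (Since h₀ = 0.798 m < h_ss, the level will rise toward this value.)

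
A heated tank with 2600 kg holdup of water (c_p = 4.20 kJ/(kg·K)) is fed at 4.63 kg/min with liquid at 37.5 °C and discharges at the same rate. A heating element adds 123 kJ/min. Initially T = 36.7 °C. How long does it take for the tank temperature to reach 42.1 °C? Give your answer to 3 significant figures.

796 min

Unsteady energy balance on the tank contents: M c_p dT/dt = ṁ c_p (T_in − T) + 123.
τ = M/ṁ = 561.56 min; T_ss = T_in + Q̇/(ṁ c_p) = 43.825 °C.
T(t) = T_ss + (T₀ − T_ss) e^(−t/τ). Set T = 42.1:
e^(−t/τ) = (42.1 − 43.825)/(36.7 − 43.825) = 0.24213
t = −561.56 · ln(0.24213) = 796.45 min.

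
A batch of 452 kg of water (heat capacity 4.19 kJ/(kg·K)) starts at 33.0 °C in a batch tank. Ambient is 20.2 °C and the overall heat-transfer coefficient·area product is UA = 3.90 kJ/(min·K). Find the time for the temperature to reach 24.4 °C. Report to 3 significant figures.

541 min

M c_p dT/dt = −UA(T − T_amb).
τ = M c_p/UA = 485.61 min; T_ss = T_amb = 20.200 °C.
T(t) = T_ss + (T₀ − T_ss)e^(−t/τ); set T = 24.4:
t = −τ ln[(T − T_ss)/(T₀ − T_ss)] = −485.61 · ln(0.32812) = 541.14 min.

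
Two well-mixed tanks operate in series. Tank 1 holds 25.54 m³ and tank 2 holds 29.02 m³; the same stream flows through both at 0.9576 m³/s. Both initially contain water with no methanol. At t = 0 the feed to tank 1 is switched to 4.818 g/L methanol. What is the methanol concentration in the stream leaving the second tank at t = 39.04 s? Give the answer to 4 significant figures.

1.920 g/L

Each tank obeys Vᵢ dCᵢ/dt = Q(Cᵢ₋₁ − Cᵢ), so τᵢ = Vᵢ/Q.
τ₁ = 25.54/0.9576 = 26.6708 s; τ₂ = 29.02/0.9576 = 30.3049 s.
Solving the cascade with C₁(0)=C₂(0)=0 gives C₂(t) = C_in[1 − (τ₁ e^(−t/τ₁) − τ₂ e^(−t/τ₂))/(τ₁ − τ₂)].
At t = 39.04: e^(−t/τ₁) = 0.231362, e^(−t/τ₂) = 0.275756.
C₂ = 4.818·[1 − (26.6708·0.231362 − 30.3049·0.275756)/(-3.63409)] = 4.818·0.398435 = 1.91966 g/L.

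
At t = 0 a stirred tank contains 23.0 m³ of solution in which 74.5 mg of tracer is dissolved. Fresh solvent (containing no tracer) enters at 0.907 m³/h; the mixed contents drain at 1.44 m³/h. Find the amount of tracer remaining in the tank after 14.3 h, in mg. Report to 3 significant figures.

25.1 mg

Total volume: dV/dt = Q_in − Q_out = -0.53300 m³/h, so V(t) = 23.0 − 0.53300 t and V(14.3) = 15.378 m³.
Species balance (pure solvent in): dm/dt = −Q_out · m/V(t).
dm/m = −Q_out dt/(V₀ − 0.53300 t); integrating gives ln(m/m₀) = −(Q_out/(Q_in−Q_out)) ln(V/V₀).
m = m₀ (V₀/V)^(Q_out/(Q_in−Q_out)) = 74.5 × (23.0/15.378)^(-2.7017) = 25.109 mg.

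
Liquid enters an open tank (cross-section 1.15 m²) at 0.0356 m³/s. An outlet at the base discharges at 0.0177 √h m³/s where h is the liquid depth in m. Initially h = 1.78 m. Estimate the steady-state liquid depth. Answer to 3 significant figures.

4.05 m

Level balance: A dh/dt = 0.0356 − 0.0177 √h. Setting dh/dt = 0:
Q_in = 0.0177 √h_ss ⇒ √h_ss = 0.0356/0.0177 = 2.0113.
h_ss = 2.0113² = 4.0453 m. (Since h₀ = 1.78 m < h_ss, the level will rise toward this value.)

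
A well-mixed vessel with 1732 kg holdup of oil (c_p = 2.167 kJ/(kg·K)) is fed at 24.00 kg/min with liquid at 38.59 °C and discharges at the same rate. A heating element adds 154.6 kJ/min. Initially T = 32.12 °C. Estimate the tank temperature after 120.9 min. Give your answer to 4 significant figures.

Energy balance: M c_p dT/dt = ṁ c_p (T_in − T) + 154.6.
Rearrange: dT/dt = (T_ss − T)/τ with τ = M/ṁ = 72.1667 min and T_ss = T_in + Q̇/(ṁ c_p) = 41.5626 °C.
Solution: T(t) = T_ss + (T₀ − T_ss) e^(−t/τ).
T(120.9) = 41.5626 + (-9.44262)·e^(−120.9/72.1667) = 41.5626 + (-9.44262)·0.187254 = 39.7945 °C.

39.79 °C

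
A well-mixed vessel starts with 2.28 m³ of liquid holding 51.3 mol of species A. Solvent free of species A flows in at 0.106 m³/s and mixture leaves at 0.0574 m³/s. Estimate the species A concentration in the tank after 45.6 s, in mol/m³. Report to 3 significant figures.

5.12 mol/m³

Let m(t) be the amount of species A. Volume: V(t) = V₀ + (Q_in − Q_out) t = 2.28 + 0.048600 t; V(45.6) = 4.4962 m³.
Species balance (pure solvent in): dm/dt = −Q_out · m/V(t).
Separate: dm/m = −Q_out dt/V(t) ⇒ ln(m/m₀) = −(Q_out/(Q_in−Q_out)) ln(V/V₀).
m = m₀ (V₀/V)^(Q_out/(Q_in−Q_out)) = 51.3 × (2.28/4.4962)^(1.1811) = 23.004 mol.
C = m/V = 23.004/4.4962 = 5.1165 mol/m³.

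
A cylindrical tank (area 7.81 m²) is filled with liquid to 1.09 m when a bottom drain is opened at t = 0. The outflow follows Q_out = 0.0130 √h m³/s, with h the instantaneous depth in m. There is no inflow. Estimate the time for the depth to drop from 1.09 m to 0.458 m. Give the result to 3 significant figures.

Mass balance (ρ constant): A dh/dt = −0.0130 √h.
Separate and integrate: 2(√h − √h₀) = −(0.0130/A) t.
t = 2A(√h₀ − √h)/0.0130 = 2·7.81·(√1.09 − √0.458)/0.0130
  = 15.620 × (1.0440 − 0.67676) / 0.0130 = 441.29 s.

441 s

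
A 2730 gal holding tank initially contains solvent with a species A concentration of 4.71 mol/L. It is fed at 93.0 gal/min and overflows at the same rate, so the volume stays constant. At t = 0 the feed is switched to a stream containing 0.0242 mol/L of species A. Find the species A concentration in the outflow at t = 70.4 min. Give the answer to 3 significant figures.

Accumulation = in − out for the solute gives V dC/dt = Q(C_in − C).
So dC/dt = (C_in − C)/τ with τ = V/Q = 2730/93.0 = 29.355 min.
This is linear first-order; C(t) = C_in + (C₀ − C_in) e^(−t/τ).
C(70.4) = 0.0242 + (4.71 − 0.0242)·e^(−70.4/29.355) = 0.0242 + (4.6858)·0.090878 = 0.45003 mol/L.

0.450 mol/L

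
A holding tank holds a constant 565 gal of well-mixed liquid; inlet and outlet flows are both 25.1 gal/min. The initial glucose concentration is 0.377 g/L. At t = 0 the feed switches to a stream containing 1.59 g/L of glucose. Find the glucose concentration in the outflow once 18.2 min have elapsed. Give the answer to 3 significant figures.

1.05 g/L

Unsteady species balance (constant V, well mixed): V dC/dt = Q(C_in − C).
Time constant τ = V/Q = 565/25.1 = 22.510 min.
Solution: C(t) = C_in + (C₀ − C_in) e^(−t/τ).
C(18.2) = 1.59 + (0.377 − 1.59)·e^(−18.2/22.510) = 1.59 + (-1.2130)·0.44551 = 1.0496 g/L.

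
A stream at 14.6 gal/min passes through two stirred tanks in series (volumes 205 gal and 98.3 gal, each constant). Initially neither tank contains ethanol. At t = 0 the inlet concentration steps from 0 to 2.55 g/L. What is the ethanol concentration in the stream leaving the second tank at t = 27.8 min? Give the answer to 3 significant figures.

1.91 g/L

Species balance on tank i: dCᵢ/dt = (Cᵢ₋₁ − Cᵢ)/τᵢ with τᵢ = Vᵢ/Q.
τ₁ = 205/14.6 = 14.041 min; τ₂ = 98.3/14.6 = 6.7329 min.
Solving the cascade with C₁(0)=C₂(0)=0 gives C₂(t) = C_in[1 − (τ₁ e^(−t/τ₁) − τ₂ e^(−t/τ₂))/(τ₁ − τ₂)].
At t = 27.8: e^(−t/τ₁) = 0.13808, e^(−t/τ₂) = 0.016099.
C₂ = 2.55·[1 − (14.041·0.13808 − 6.7329·0.016099)/(7.3082)] = 2.55·0.74954 = 1.9113 g/L.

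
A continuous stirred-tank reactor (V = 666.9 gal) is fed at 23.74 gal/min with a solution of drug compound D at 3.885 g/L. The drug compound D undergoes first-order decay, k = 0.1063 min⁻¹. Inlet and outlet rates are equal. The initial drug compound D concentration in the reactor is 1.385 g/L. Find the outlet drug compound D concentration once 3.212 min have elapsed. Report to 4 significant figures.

V dC/dt = Q(C_in − C) − k V C.
dC/dt = (Q/V) C_in − (Q/V + k) C; effective rate a = Q/V + k = 0.0355975 + 0.1063 = 0.141898 min⁻¹.
C_ss = Q C_in/(Q + kV) = 0.974622 g/L; C(t) = C_ss + (C₀ − C_ss) e^(−a t).
C(3.212) = 0.974622 + (0.410378)·e^(−0.141898·3.212) = 0.974622 + (0.410378)·0.633957 = 1.23478 g/L.

1.235 g/L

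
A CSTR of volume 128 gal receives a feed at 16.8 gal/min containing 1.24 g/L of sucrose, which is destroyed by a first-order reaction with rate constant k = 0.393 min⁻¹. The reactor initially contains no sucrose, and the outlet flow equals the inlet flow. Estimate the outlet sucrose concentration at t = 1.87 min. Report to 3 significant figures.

0.194 g/L

Accumulation = in − out − consumed: V dC/dt = Q C_in − Q C − k V C.
dC/dt = (Q/V) C_in − (Q/V + k) C; effective rate a = Q/V + k = 0.13125 + 0.393 = 0.52425 min⁻¹.
C_ss = Q C_in/(Q + kV) = 0.31044 g/L; C(t) = C_ss + (C₀ − C_ss) e^(−a t).
C(1.87) = 0.31044 + (-0.31044)·e^(−0.52425·1.87) = 0.31044 + (-0.31044)·0.37518 = 0.19397 g/L.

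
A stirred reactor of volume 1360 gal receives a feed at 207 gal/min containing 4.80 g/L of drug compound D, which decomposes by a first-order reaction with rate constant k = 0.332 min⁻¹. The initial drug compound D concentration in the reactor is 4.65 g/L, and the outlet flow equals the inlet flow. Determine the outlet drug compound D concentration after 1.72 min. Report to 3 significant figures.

2.87 g/L

Species balance: V dC/dt = Q C_in − Q C − k V C.
dC/dt = (Q/V) C_in − (Q/V + k) C; effective rate a = Q/V + k = 0.15221 + 0.332 = 0.48421 min⁻¹.
C_ss = Q C_in/(Q + kV) = 1.5088 g/L; C(t) = C_ss + (C₀ − C_ss) e^(−a t).
C(1.72) = 1.5088 + (3.1412)·e^(−0.48421·1.72) = 1.5088 + (3.1412)·0.43482 = 2.8747 g/L.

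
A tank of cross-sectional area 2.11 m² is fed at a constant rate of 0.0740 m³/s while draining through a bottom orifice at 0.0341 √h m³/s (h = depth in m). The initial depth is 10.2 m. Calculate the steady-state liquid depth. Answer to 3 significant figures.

4.71 m

Level balance: A dh/dt = 0.0740 − 0.0341 √h. Setting dh/dt = 0:
Q_in = 0.0341 √h_ss ⇒ √h_ss = 0.0740/0.0341 = 2.1701.
h_ss = 2.1701² = 4.7093 m. (Since h₀ = 10.2 m > h_ss, the level will fall toward this value.)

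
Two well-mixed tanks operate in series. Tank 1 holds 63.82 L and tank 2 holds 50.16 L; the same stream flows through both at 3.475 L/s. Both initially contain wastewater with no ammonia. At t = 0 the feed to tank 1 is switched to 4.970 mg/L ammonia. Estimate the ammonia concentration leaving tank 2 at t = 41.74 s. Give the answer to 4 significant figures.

3.590 mg/L

Each tank obeys Vᵢ dCᵢ/dt = Q(Cᵢ₋₁ − Cᵢ), so τᵢ = Vᵢ/Q.
τ₁ = 63.82/3.475 = 18.3655 s; τ₂ = 50.16/3.475 = 14.4345 s.
Solving the cascade with C₁(0)=C₂(0)=0 gives C₂(t) = C_in[1 − (τ₁ e^(−t/τ₁) − τ₂ e^(−t/τ₂))/(τ₁ − τ₂)].
At t = 41.74: e^(−t/τ₁) = 0.103029, e^(−t/τ₂) = 0.0554831.
C₂ = 4.970·[1 − (18.3655·0.103029 − 14.4345·0.0554831)/(3.93094)] = 4.970·0.722380 = 3.59023 mg/L.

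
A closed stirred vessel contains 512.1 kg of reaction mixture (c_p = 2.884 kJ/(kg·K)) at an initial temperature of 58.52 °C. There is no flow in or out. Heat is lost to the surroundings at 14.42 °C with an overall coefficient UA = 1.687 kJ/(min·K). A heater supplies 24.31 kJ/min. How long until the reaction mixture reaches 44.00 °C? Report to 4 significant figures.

Lumped-capacitance energy balance: M c_p dT/dt = UA(T_amb − T) + Q̇.
τ = M c_p/UA = 875.457 min; T_ss = T_amb + Q̇/UA = 14.42 + 24.31/1.687 = 28.8302 °C.
T(t) = T_ss + (T₀ − T_ss)e^(−t/τ); set T = 44.00:
t = −τ ln[(T − T_ss)/(T₀ − T_ss)] = −875.457 · ln(0.510943) = 587.867 min.

587.9 min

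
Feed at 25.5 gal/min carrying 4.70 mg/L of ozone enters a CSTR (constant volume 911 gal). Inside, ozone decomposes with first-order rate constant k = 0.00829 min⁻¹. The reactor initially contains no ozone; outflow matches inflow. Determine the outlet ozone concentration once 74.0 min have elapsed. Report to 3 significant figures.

Species balance: V dC/dt = Q C_in − Q C − k V C.
dC/dt = (Q/V) C_in − (Q/V + k) C; effective rate a = Q/V + k = 0.027991 + 0.00829 = 0.036281 min⁻¹.
C_ss = Q C_in/(Q + kV) = 3.6261 mg/L; C(t) = C_ss + (C₀ − C_ss) e^(−a t).
C(74.0) = 3.6261 + (-3.6261)·e^(−0.036281·74.0) = 3.6261 + (-3.6261)·0.068234 = 3.3787 mg/L.

3.38 mg/L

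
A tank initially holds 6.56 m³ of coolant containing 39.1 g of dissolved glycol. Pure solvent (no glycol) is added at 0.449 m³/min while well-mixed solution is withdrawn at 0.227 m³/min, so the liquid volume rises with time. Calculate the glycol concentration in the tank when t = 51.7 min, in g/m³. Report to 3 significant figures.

Total volume: dV/dt = Q_in − Q_out = 0.22200 m³/min, so V(t) = 6.56 + 0.22200 t and V(51.7) = 18.037 m³.
Species balance (pure solvent in): dm/dt = −Q_out · m/V(t).
Separate: dm/m = −Q_out dt/V(t) ⇒ ln(m/m₀) = −(Q_out/(Q_in−Q_out)) ln(V/V₀).
m = m₀ (V₀/V)^(Q_out/(Q_in−Q_out)) = 39.1 × (6.56/18.037)^(1.0225) = 13.900 g.
C = m/V = 13.900/18.037 = 0.77062 g/m³.

0.771 g/m³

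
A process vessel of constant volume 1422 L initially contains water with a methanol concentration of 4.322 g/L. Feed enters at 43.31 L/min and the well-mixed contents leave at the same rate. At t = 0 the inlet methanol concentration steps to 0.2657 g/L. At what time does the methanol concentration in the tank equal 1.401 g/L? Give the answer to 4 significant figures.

Transient balance on the dissolved component: V dC/dt = Q(C_in − C), so τ = V/Q = 32.8331 min.
C(t) = C_in + (C₀ − C_in) e^(−t/τ). Set C = 1.401 and solve for t:
e^(−t/τ) = (C − C_in)/(C₀ − C_in) = (1.401 − 0.2657)/(4.322 − 0.2657) = 0.279886
t = −τ ln(…) = 32.8331 × 1.27337 = 41.8088 min.

41.81 min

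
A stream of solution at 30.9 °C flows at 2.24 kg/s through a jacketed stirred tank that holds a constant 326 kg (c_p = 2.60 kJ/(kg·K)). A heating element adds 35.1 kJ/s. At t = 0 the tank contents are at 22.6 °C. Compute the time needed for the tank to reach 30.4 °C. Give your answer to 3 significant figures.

114 s

M c_p dT/dt = ṁ c_p (T_in − T) + Q̇.
τ = M/ṁ = 145.54 s; T_ss = T_in + Q̇/(ṁ c_p) = 36.927 °C.
T(t) = T_ss + (T₀ − T_ss) e^(−t/τ). Set T = 30.4:
e^(−t/τ) = (30.4 − 36.927)/(22.6 − 36.927) = 0.45557
t = −145.54 · ln(0.45557) = 114.42 s.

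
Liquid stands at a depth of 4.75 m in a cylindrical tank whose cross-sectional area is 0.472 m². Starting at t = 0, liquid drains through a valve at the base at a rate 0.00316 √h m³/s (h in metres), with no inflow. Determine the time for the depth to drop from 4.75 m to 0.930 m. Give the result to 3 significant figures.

363 s

With no inflow, A dh/dt = −0.00316 √h.
∫ h^(−1/2) dh = −(0.00316/A) ∫ dt, giving 2√h = 2√h₀ − (0.00316/A) t.
t = 2A(√h₀ − √h)/0.00316 = 2·0.472·(√4.75 − √0.930)/0.00316
  = 0.94400 × (2.1794 − 0.96437) / 0.00316 = 362.99 s.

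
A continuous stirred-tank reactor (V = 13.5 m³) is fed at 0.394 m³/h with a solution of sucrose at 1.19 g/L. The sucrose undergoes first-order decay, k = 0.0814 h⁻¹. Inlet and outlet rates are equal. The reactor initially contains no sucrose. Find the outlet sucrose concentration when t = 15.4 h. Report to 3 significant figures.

0.257 g/L

Accumulation = in − out − consumed: V dC/dt = Q C_in − Q C − k V C.
dC/dt = (Q/V) C_in − (Q/V + k) C; effective rate a = Q/V + k = 0.029185 + 0.0814 = 0.11059 h⁻¹.
C_ss = Q C_in/(Q + kV) = 0.31406 g/L; C(t) = C_ss + (C₀ − C_ss) e^(−a t).
C(15.4) = 0.31406 + (-0.31406)·e^(−0.11059·15.4) = 0.31406 + (-0.31406)·0.18213 = 0.25686 g/L.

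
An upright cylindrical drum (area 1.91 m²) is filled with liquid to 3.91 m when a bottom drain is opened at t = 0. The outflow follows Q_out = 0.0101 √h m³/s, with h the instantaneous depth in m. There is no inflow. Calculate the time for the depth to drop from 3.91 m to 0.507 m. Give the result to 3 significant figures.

With no inflow, A dh/dt = −0.0101 √h.
This is separable: 2 d(√h)/dt = −0.0101/A, so √h = √h₀ − (0.0101/(2A)) t.
t = 2A(√h₀ − √h)/0.0101 = 2·1.91·(√3.91 − √0.507)/0.0101
  = 3.8200 × (1.9774 − 0.71204) / 0.0101 = 478.57 s.

479 s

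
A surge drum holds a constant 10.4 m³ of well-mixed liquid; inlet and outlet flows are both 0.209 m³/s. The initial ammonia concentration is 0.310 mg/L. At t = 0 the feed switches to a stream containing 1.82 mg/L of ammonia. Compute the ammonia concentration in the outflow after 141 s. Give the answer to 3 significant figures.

1.73 mg/L

Accumulation = in − out for the solute gives V dC/dt = Q(C_in − C).
Rewrite as dC/dt + C/τ = C_in/τ, τ = V/Q = 49.761 s.
This is linear first-order; C(t) = C_in + (C₀ − C_in) e^(−t/τ).
C(141) = 1.82 + (0.310 − 1.82)·e^(−141/49.761) = 1.82 + (-1.5100)·0.058803 = 1.7312 mg/L.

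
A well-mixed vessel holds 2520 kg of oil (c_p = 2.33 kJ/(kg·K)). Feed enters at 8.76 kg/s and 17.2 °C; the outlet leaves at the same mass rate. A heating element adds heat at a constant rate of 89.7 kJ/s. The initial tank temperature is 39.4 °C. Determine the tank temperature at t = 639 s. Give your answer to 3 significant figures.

23.5 °C

Unsteady energy balance on the tank contents: M c_p dT/dt = ṁ c_p (T_in − T) + 89.7.
Rearrange: dT/dt = (T_ss − T)/τ with τ = M/ṁ = 287.67 s and T_ss = T_in + Q̇/(ṁ c_p) = 21.595 °C.
Integrating: T(t) = T_ss + (T₀ − T_ss) e^(−t/τ).
T(639) = 21.595 + (17.805)·e^(−639/287.67) = 21.595 + (17.805)·0.10847 = 23.526 °C.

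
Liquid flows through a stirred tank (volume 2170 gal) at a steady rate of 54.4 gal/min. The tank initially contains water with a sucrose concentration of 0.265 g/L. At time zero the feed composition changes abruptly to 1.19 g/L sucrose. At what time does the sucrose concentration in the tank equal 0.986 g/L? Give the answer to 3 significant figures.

60.3 min

Unsteady species balance (constant V, well mixed): V dC/dt = Q(C_in − C), so τ = V/Q = 39.890 min.
C(t) = C_in + (C₀ − C_in) e^(−t/τ). Set C = 0.986 and solve for t:
e^(−t/τ) = (C − C_in)/(C₀ − C_in) = (0.986 − 1.19)/(0.265 − 1.19) = 0.22054
t = −τ ln(…) = 39.890 × 1.5117 = 60.300 min.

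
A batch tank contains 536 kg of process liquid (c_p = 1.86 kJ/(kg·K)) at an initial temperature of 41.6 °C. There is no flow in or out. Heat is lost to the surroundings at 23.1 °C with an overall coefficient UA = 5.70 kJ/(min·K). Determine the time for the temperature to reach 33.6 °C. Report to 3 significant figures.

99.1 min

Lumped-capacitance energy balance: M c_p dT/dt = UA(T_amb − T).
τ = M c_p/UA = 174.91 min; T_ss = T_amb = 23.100 °C.
T(t) = T_ss + (T₀ − T_ss)e^(−t/τ); set T = 33.6:
t = −τ ln[(T − T_ss)/(T₀ − T_ss)] = −174.91 · ln(0.56757) = 99.066 min.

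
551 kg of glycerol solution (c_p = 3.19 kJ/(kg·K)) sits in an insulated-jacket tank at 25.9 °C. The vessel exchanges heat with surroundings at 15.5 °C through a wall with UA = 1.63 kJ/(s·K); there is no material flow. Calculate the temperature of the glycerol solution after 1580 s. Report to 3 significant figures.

17.9 °C

Lumped-capacitance energy balance: M c_p dT/dt = UA(T_amb − T).
dT/dt = (T_ss − T)/τ with T_ss = T_amb = 15.500 °C, τ = M c_p/UA = 551·3.19/1.63 = 1078.3 s.
T approaches T_ss exponentially: T(t) = T_ss + (T₀ − T_ss) e^(−t/τ).
T(1580) = 15.500 + (10.400)·0.23103 = 17.903 °C.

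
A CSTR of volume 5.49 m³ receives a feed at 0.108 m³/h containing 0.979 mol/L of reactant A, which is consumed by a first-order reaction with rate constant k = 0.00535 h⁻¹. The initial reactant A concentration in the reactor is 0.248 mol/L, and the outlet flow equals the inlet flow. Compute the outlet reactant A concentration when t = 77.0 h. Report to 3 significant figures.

Accumulation = in − out − consumed: V dC/dt = Q C_in − Q C − k V C.
dC/dt = (Q/V) C_in − (Q/V + k) C; effective rate a = Q/V + k = 0.019672 + 0.00535 = 0.025022 h⁻¹.
C_ss = Q C_in/(Q + kV) = 0.76968 mol/L; C(t) = C_ss + (C₀ − C_ss) e^(−a t).
C(77.0) = 0.76968 + (-0.52168)·e^(−0.025022·77.0) = 0.76968 + (-0.52168)·0.14563 = 0.69371 mol/L.

0.694 mol/L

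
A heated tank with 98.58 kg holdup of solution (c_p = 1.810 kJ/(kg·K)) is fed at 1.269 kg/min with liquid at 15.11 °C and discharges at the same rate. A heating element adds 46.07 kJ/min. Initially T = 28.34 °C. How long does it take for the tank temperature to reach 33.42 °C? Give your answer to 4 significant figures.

105.9 min

Heat balance on the well-mixed liquid: M c_p dT/dt = ṁ c_p (T_in − T) + 46.07.
τ = M/ṁ = 77.6832 min; T_ss = T_in + Q̇/(ṁ c_p) = 35.1676 °C.
T(t) = T_ss + (T₀ − T_ss) e^(−t/τ). Set T = 33.42:
e^(−t/τ) = (33.42 − 35.1676)/(28.34 − 35.1676) = 0.255956
t = −77.6832 · ln(0.255956) = 105.863 min.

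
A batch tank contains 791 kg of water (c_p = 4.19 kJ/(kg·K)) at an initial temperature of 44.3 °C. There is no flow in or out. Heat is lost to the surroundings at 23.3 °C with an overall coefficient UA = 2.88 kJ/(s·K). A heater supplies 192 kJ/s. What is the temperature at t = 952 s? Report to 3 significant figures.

M c_p dT/dt = −UA(T − T_amb) + Q̇.
dT/dt = (T_ss − T)/τ with T_ss = T_amb + Q̇/UA = 23.3 + 192/2.88 = 89.967 °C, τ = M c_p/UA = 791·4.19/2.88 = 1150.8 s.
Integrating: T(t) = T_ss + (T₀ − T_ss) e^(−t/τ).
T(952) = 89.967 + (-45.667)·0.43725 = 69.999 °C.

70.0 °C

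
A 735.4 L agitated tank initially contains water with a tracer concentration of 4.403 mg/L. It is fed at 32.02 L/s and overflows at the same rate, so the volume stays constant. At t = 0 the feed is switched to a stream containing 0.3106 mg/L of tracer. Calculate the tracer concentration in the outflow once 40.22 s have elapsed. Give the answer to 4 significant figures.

1.021 mg/L

Mass balance on the solute (V constant): V dC/dt = Q(C_in − C).
Rewrite as dC/dt + C/τ = C_in/τ, τ = V/Q = 22.9669 s.
Integrating: C(t) = C_in + (C₀ − C_in) e^(−t/τ).
C(40.22) = 0.3106 + (4.403 − 0.3106)·e^(−40.22/22.9669) = 0.3106 + (4.09240)·0.173563 = 1.02089 mg/L.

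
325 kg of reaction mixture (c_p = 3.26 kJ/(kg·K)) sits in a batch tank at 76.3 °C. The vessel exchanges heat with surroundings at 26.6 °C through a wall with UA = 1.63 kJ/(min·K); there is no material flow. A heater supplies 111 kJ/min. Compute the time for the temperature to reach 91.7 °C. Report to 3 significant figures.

1180 min

First-law balance (no shaft work): M c_p dT/dt = −UA(T − T_amb) + Q̇.
τ = M c_p/UA = 650.00 min; T_ss = T_amb + Q̇/UA = 26.6 + 111/1.63 = 94.698 °C.
T(t) = T_ss + (T₀ − T_ss)e^(−t/τ); set T = 91.7:
t = −τ ln[(T − T_ss)/(T₀ − T_ss)] = −650.00 · ln(0.16296) = 1179.3 min.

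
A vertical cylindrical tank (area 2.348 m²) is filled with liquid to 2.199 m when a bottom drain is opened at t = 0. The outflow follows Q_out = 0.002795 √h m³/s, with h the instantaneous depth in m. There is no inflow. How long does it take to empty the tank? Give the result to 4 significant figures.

2491 s

A dh/dt = −Q_out = −0.002795 √h.
∫ h^(−1/2) dh = −(0.002795/A) ∫ dt, giving 2√h = 2√h₀ − (0.002795/A) t.
Set h = 0: 2√h₀ = (0.002795/A) t_empty ⇒ t_empty = 2A√h₀/0.002795.
t_empty = 2·2.348·√2.199/0.002795 = 4.69600·1.48290/0.002795 = 2491.49 s.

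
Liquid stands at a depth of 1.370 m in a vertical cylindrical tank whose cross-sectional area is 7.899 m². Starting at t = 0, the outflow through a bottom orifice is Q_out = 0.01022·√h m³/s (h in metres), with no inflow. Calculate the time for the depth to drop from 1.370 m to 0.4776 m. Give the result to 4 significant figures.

741.0 s

Accumulation of liquid (constant cross-section A): A dh/dt = −0.01022 √h.
∫ h^(−1/2) dh = −(0.01022/A) ∫ dt, giving 2√h = 2√h₀ − (0.01022/A) t.
t = 2A(√h₀ − √h)/0.01022 = 2·7.899·(√1.370 − √0.4776)/0.01022
  = 15.7980 × (1.17047 − 0.691086) / 0.01022 = 741.028 s.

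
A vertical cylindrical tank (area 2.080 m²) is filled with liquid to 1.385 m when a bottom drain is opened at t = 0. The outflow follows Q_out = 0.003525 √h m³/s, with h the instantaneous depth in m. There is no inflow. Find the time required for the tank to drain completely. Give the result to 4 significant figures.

A dh/dt = −Q_out = −0.003525 √h.
This is separable: 2 d(√h)/dt = −0.003525/A, so √h = √h₀ − (0.003525/(2A)) t.
Set h = 0: 2√h₀ = (0.003525/A) t_empty ⇒ t_empty = 2A√h₀/0.003525.
t_empty = 2·2.080·√1.385/0.003525 = 4.16000·1.17686/0.003525 = 1388.86 s.

1389 s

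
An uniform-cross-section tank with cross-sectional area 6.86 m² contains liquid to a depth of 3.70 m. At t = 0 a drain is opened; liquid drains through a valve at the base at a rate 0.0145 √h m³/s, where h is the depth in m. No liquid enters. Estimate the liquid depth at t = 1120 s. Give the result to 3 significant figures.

Accumulation of liquid (constant cross-section A): A dh/dt = −0.0145 √h.
Separate and integrate: 2(√h − √h₀) = −(0.0145/A) t.
√h = √3.70 − 0.0145·1120/(2·6.86) = 1.9235 − 1.1837 = 0.73986.
h = 0.73986² = 0.54740 m.

0.547 m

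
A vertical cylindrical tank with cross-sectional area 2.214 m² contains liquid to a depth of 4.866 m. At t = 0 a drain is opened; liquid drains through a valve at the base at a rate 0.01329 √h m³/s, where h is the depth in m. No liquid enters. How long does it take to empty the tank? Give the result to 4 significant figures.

735.0 s

With no inflow, A dh/dt = −0.01329 √h.
Separate and integrate: 2(√h − √h₀) = −(0.01329/A) t.
Set h = 0: 2√h₀ = (0.01329/A) t_empty ⇒ t_empty = 2A√h₀/0.01329.
t_empty = 2·2.214·√4.866/0.01329 = 4.42800·2.20590/0.01329 = 734.968 s.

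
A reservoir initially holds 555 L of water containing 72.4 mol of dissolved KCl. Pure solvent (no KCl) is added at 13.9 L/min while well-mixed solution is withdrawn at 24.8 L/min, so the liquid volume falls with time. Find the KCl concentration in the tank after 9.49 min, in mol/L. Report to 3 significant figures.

0.100 mol/L

Total volume: dV/dt = Q_in − Q_out = -10.900 L/min, so V(t) = 555 − 10.900 t and V(9.49) = 451.56 L.
No KCl enters, so dm/dt = −Q_out · (m/V).
dm/m = −Q_out dt/(V₀ − 10.900 t); integrating gives ln(m/m₀) = −(Q_out/(Q_in−Q_out)) ln(V/V₀).
m = m₀ (V₀/V)^(Q_out/(Q_in−Q_out)) = 72.4 × (555/451.56)^(-2.2752) = 45.282 mol.
C = m/V = 45.282/451.56 = 0.10028 mol/L.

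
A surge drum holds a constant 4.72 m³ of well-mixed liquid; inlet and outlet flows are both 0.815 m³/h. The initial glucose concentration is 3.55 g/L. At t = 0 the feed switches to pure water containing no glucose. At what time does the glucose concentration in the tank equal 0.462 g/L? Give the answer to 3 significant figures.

11.8 h

Species balance: V dC/dt = Q(C_in − C) ⇒ τ = V/Q = 5.7914 h.
C(t) = C_in + (C₀ − C_in) e^(−t/τ). Set C = 0.462 and solve for t:
e^(−t/τ) = (C − C_in)/(C₀ − C_in) = (0.462 − 0)/(3.55 − 0) = 0.13014
t = −τ ln(…) = 5.7914 × 2.0391 = 11.809 h.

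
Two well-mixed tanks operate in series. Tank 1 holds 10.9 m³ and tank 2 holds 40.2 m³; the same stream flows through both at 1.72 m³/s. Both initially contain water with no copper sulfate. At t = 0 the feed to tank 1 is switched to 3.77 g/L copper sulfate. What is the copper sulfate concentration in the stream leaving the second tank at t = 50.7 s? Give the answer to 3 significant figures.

3.18 g/L

Each tank obeys Vᵢ dCᵢ/dt = Q(Cᵢ₋₁ − Cᵢ), so τᵢ = Vᵢ/Q.
τ₁ = 10.9/1.72 = 6.3372 s; τ₂ = 40.2/1.72 = 23.372 s.
Tank 1: C₁ = C_in(1 − e^(−t/τ₁)). Tank 2 (τ₁ ≠ τ₂): C₂ = C_in[1 − (τ₁ e^(−t/τ₁) − τ₂ e^(−t/τ₂))/(τ₁ − τ₂)].
At t = 50.7: e^(−t/τ₁) = 0.00033534, e^(−t/τ₂) = 0.11426.
C₂ = 3.77·[1 − (6.3372·0.00033534 − 23.372·0.11426)/(-17.035)] = 3.77·0.84335 = 3.1794 g/L.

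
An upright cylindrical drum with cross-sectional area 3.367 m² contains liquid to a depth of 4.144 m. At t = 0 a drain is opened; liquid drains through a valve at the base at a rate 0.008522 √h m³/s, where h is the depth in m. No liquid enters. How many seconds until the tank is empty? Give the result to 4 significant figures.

1609 s

A dh/dt = −Q_out = −0.008522 √h.
∫ h^(−1/2) dh = −(0.008522/A) ∫ dt, giving 2√h = 2√h₀ − (0.008522/A) t.
Set h = 0: 2√h₀ = (0.008522/A) t_empty ⇒ t_empty = 2A√h₀/0.008522.
t_empty = 2·3.367·√4.144/0.008522 = 6.73400·2.03568/0.008522 = 1608.58 s.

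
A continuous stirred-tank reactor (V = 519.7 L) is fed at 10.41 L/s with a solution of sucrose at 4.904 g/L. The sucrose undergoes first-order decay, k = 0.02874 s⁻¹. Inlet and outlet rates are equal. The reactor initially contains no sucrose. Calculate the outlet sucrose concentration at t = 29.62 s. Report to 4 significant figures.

Accumulation = in − out − consumed: V dC/dt = Q C_in − Q C − k V C.
dC/dt = (Q/V) C_in − (Q/V + k) C; effective rate a = Q/V + k = 0.0200308 + 0.02874 = 0.0487708 s⁻¹.
C_ss = Q C_in/(Q + kV) = 2.01414 g/L; C(t) = C_ss + (C₀ − C_ss) e^(−a t).
C(29.62) = 2.01414 + (-2.01414)·e^(−0.0487708·29.62) = 2.01414 + (-2.01414)·0.235843 = 1.53912 g/L.

1.539 g/L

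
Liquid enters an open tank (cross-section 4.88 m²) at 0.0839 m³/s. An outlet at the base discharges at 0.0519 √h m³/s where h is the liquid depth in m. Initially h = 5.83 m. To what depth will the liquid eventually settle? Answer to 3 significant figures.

2.61 m

Level balance: A dh/dt = 0.0839 − 0.0519 √h. Setting dh/dt = 0:
Q_in = 0.0519 √h_ss ⇒ √h_ss = 0.0839/0.0519 = 1.6166.
h_ss = 1.6166² = 2.6133 m. (Since h₀ = 5.83 m > h_ss, the level will fall toward this value.)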